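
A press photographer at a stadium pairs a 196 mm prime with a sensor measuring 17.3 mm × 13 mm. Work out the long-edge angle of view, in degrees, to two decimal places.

5.05°

Angle of view α = 2·arctan(w/2f) with w = 17.3 mm and f = 196 mm.
w/2f = 0.04413; arctan(0.04413) ≈ 2.5270°, so α ≈ 5.0540°.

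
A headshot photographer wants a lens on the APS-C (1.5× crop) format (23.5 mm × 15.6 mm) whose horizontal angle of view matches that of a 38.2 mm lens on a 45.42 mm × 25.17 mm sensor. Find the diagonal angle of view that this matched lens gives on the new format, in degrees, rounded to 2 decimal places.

Equal horizontal AOV ⇒ f₂ = f₁ · 23.5/45.42 = 38.2 × 0.51739 ≈ 19.7644 mm.
Sensor diagonal = √(23.5² + 15.6²) = √795.6100 ≈ 28.2066 mm.
Diagonal AOV on the new format = 2·arctan(28.2066 / (2 × 19.7644)) = 2·arctan(0.71357) ≈ 71.0210°.

71.02°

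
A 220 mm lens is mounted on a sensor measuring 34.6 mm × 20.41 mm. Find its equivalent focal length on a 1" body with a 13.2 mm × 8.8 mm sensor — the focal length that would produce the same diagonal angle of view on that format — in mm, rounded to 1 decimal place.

Sensor diagonal = √(34.6² + 20.41²) = √1613.7281 ≈ 40.1712 mm.
Sensor diagonal = √(13.2² + 8.8²) = √251.6800 ≈ 15.8644 mm.
Equal angle of view means equal diagonal/f ratio, so f₂ = f₁ · (diagonal₂/diagonal₁) = 220 × 15.8644/40.1712.
f₂ = 220 × 0.39492 ≈ 86.882 mm.

86.9 mm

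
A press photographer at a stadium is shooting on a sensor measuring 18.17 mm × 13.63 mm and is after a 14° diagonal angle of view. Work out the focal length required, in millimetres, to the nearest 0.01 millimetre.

92.50 mm

Sensor diagonal = √(18.17² + 13.63²) = √515.9258 ≈ 22.7140 mm.
From α = 2·arctan(d/2f) we get f = d / (2·tan(α/2)).
With d = 22.7140 mm and α/2 = 7°, tan(α/2) ≈ 0.12278, so f ≈ 22.7140 / 0.24557 ≈ 92.4953 mm.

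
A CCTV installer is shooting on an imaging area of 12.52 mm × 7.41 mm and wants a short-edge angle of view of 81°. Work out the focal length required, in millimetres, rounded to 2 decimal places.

4.34 mm

From α = 2·arctan(h/2f) we get f = h / (2·tan(α/2)).
With h = 7.41 mm and α/2 = 40.5°, tan(α/2) ≈ 0.85408, so f ≈ 7.41 / 1.70816 ≈ 4.3380 mm.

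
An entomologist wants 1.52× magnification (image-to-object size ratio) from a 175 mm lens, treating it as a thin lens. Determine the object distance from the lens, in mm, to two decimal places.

With m = dᵢ/dₒ and 1/f = 1/dₒ + 1/dᵢ, substituting dᵢ = m·dₒ gives 1/f = (1 + 1/m)/dₒ, hence dₒ = f·(1 + 1/m).
dₒ = 175 × (1 + 1/1.52) = 175 × 1.65789 ≈ 290.132 mm.

290.13 mm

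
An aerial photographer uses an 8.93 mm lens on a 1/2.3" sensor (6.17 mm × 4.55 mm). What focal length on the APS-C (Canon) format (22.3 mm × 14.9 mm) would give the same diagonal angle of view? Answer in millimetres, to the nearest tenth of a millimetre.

Sensor diagonal = √(6.17² + 4.55²) = √58.7714 ≈ 7.6663 mm.
Sensor diagonal = √(22.3² + 14.9²) = √719.3000 ≈ 26.8198 mm.
Equal angle of view means equal diagonal/f ratio, so f₂ = f₁ · (diagonal₂/diagonal₁) = 8.93 × 26.8198/7.6663.
f₂ = 8.93 × 3.49842 ≈ 31.241 mm.

31.2 mm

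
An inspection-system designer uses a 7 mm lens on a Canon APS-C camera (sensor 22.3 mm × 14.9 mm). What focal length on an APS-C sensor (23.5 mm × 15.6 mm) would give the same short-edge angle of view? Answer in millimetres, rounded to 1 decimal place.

7.3 mm

Equal angle of view means equal height/f ratio, so f₂ = f₁ · (height₂/height₁) = 7 × 15.6/14.9.
f₂ = 7 × 1.04698 ≈ 7.329 mm.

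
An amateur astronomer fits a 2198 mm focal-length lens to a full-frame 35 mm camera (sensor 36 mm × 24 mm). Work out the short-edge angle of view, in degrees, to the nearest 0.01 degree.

0.63°

Angle of view α = 2·arctan(h/2f) with h = 24 mm and f = 2198 mm.
h/2f = 0.00546; arctan(0.00546) ≈ 0.3128°, so α ≈ 0.6256°.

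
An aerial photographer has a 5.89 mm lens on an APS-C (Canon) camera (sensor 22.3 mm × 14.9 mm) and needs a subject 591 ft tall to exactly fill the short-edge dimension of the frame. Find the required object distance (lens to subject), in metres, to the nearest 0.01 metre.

W: 591 ft × 304.8 mm/ft = 180136.79 mm.
Magnification m = h/W = dᵢ/dₒ; combined with 1/f = 1/dₒ + 1/dᵢ this gives dₒ = f·(1 + W/h).
dₒ = 5.89 mm × (1 + 180137/14.9) = 5.89 × 12090.7177 ≈ 71214.327 mm = 71.2143 m.

71.21 m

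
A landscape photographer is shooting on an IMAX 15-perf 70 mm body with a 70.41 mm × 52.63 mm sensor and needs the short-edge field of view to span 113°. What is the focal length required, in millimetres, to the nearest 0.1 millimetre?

From α = 2·arctan(h/2f) we get f = h / (2·tan(α/2)).
With h = 52.63 mm and α/2 = 56.5°, tan(α/2) ≈ 1.51084, so f ≈ 52.63 / 3.02167 ≈ 17.4175 mm.

17.4 mm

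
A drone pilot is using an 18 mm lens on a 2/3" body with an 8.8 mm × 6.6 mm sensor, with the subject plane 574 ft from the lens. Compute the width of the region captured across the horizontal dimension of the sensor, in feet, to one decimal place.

280.6 ft

dₒ: 574 ft × 304.8 mm/ft = 174955.19 mm.
Similar triangles through the lens centre give W/dₒ = w/dᵢ; with 1/f = 1/dₒ + 1/dᵢ this gives W = w·(dₒ − f)/f.
W = 8.8 mm × (174955 − 18) / 18 = 8.8 × 9718.7330 ≈ 85524.851 mm = 85524.851/304.8 ft = 280.593 ft.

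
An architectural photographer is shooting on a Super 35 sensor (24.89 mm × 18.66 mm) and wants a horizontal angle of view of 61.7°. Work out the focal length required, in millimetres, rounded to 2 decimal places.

20.84 mm

From α = 2·arctan(w/2f) we get f = w / (2·tan(α/2)).
With w = 24.89 mm and α/2 = 30.85°, tan(α/2) ≈ 0.59730, so f ≈ 24.89 / 1.19461 ≈ 20.8353 mm.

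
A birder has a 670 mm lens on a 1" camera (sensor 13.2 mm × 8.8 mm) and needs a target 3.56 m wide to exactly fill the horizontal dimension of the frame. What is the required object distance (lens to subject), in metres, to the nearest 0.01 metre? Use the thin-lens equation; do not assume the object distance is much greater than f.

181.37 m

W: 3.56 m = 3560 mm.
Magnification m = w/W = dᵢ/dₒ; combined with 1/f = 1/dₒ + 1/dᵢ this gives dₒ = f·(1 + W/w).
dₒ = 670 mm × (1 + 3560/13.2) = 670 × 270.6970 ≈ 181366.970 mm = 181.367 m.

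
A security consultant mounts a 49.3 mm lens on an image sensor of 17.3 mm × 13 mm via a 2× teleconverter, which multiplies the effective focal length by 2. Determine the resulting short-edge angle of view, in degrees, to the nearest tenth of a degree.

Effective focal length f = 49.3 × 2 = 98.6 mm.
α = 2·arctan(13 / (2 × 98.6)) = 2·arctan(0.06592) ≈ 7.5433°.

7.5°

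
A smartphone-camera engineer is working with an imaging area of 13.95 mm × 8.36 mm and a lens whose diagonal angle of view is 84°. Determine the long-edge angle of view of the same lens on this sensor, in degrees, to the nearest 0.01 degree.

Sensor diagonal = √(13.95² + 8.36²) = √264.4921 ≈ 16.2632 mm.
From the diagonal AOV: f = 16.2632 / (2·tan(42°)) = 16.2632 / 1.80081 ≈ 9.0311 mm.
Long-edge AOV = 2·arctan(13.95 / (2 × 9.0311)) = 2·arctan(0.77233) ≈ 75.3603°.

75.36°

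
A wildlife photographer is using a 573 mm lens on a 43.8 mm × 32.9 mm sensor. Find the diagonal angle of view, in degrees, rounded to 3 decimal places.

5.473°

Sensor diagonal = √(43.8² + 32.9²) = √3000.8500 ≈ 54.7800 mm.
Angle of view α = 2·arctan(d/2f) with d = 54.7800 mm and f = 573 mm.
d/2f = 0.04780; arctan(0.04780) ≈ 2.7367°, so α ≈ 5.4734°.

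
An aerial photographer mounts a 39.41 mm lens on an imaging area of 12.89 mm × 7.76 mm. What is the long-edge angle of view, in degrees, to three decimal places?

Angle of view α = 2·arctan(w/2f) with w = 12.89 mm and f = 39.41 mm.
w/2f = 0.16354; arctan(0.16354) ≈ 9.2878°, so α ≈ 18.5755°.

18.576°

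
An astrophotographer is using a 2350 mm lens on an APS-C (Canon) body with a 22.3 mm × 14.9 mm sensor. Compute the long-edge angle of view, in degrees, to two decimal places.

0.54°

Angle of view α = 2·arctan(w/2f) with w = 22.3 mm and f = 2350 mm.
w/2f = 0.00474; arctan(0.00474) ≈ 0.2718°, so α ≈ 0.5437°.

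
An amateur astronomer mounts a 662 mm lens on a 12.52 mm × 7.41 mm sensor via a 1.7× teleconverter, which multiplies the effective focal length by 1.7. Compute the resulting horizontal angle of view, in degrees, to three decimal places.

0.637°

Effective focal length f = 662 × 1.7 = 1125.4 mm.
α = 2·arctan(12.52 / (2 × 1125.4)) = 2·arctan(0.00556) ≈ 0.6374°.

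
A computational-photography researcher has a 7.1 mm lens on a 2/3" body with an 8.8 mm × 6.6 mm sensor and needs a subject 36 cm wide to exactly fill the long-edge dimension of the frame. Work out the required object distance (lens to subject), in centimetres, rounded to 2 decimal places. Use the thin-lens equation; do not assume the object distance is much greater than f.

W: 36 cm = 360 mm.
Magnification m = w/W = dᵢ/dₒ; combined with 1/f = 1/dₒ + 1/dᵢ this gives dₒ = f·(1 + W/w).
dₒ = 7.1 mm × (1 + 360/8.8) = 7.1 × 41.9091 ≈ 297.555 mm = 29.7555 cm.

29.76 cm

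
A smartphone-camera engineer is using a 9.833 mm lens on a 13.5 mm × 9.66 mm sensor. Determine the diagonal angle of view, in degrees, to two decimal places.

80.34°

Sensor diagonal = √(13.5² + 9.66²) = √275.5656 ≈ 16.6002 mm.
Angle of view α = 2·arctan(d/2f) with d = 16.6002 mm and f = 9.833 mm.
d/2f = 0.84410; arctan(0.84410) ≈ 40.1679°, so α ≈ 80.3358°.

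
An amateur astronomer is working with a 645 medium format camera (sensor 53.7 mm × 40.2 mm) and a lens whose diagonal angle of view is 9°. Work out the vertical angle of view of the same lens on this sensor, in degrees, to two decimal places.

5.40°

Sensor diagonal = √(53.7² + 40.2²) = √4499.7300 ≈ 67.0800 mm.
From the diagonal AOV: f = 67.0800 / (2·tan(4.5°)) = 67.0800 / 0.15740 ≈ 426.1663 mm.
Vertical AOV = 2·arctan(40.2 / (2 × 426.1663)) = 2·arctan(0.04716) ≈ 5.4007°.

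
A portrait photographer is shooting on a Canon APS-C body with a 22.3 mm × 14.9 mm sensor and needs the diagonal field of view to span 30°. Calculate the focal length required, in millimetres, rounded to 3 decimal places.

50.046 mm

Sensor diagonal = √(22.3² + 14.9²) = √719.3000 ≈ 26.8198 mm.
From α = 2·arctan(d/2f) we get f = d / (2·tan(α/2)).
With d = 26.8198 mm and α/2 = 15°, tan(α/2) ≈ 0.26795, so f ≈ 26.8198 / 0.53590 ≈ 50.0464 mm.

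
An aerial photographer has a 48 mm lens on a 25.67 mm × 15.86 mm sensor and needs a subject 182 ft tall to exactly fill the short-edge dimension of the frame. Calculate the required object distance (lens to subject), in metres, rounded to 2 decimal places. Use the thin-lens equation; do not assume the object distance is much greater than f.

167.94 m

W: 182 ft × 304.8 mm/ft = 55473.60 mm.
Magnification m = h/W = dᵢ/dₒ; combined with 1/f = 1/dₒ + 1/dᵢ this gives dₒ = f·(1 + W/h).
dₒ = 48 mm × (1 + 55473.6/15.86) = 48 × 3498.7048 ≈ 167937.831 mm = 167.938 m.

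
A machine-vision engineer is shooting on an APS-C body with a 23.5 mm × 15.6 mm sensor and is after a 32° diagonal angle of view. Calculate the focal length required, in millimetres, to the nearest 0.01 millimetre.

49.18 mm

Sensor diagonal = √(23.5² + 15.6²) = √795.6100 ≈ 28.2066 mm.
From α = 2·arctan(d/2f) we get f = d / (2·tan(α/2)).
With d = 28.2066 mm and α/2 = 16°, tan(α/2) ≈ 0.28675, so f ≈ 28.2066 / 0.57349 ≈ 49.1840 mm.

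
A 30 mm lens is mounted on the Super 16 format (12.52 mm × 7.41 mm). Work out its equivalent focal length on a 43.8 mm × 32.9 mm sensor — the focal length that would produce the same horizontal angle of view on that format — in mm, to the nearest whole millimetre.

Equal angle of view means equal width/f ratio, so f₂ = f₁ · (width₂/width₁) = 30 × 43.8/12.52.
f₂ = 30 × 3.49840 ≈ 104.952 mm.

105 mm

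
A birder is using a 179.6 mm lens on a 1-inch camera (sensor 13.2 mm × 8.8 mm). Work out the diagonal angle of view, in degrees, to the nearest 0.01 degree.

5.06°

Sensor diagonal = √(13.2² + 8.8²) = √251.6800 ≈ 15.8644 mm.
Angle of view α = 2·arctan(d/2f) with d = 15.8644 mm and f = 179.6 mm.
d/2f = 0.04417; arctan(0.04417) ≈ 2.5289°, so α ≈ 5.0578°.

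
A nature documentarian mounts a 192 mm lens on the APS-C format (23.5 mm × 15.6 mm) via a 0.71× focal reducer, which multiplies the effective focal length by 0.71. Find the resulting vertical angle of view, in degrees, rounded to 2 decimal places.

6.55°

Effective focal length f = 192 × 0.71 = 136.32 mm.
α = 2·arctan(15.6 / (2 × 136.32)) = 2·arctan(0.05722) ≈ 6.5496°.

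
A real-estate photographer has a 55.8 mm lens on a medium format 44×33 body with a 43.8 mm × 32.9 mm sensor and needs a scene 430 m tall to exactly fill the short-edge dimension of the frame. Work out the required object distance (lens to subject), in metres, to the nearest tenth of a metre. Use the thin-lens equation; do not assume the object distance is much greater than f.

729.4 m

W: 430 m = 430000 mm.
Magnification m = h/W = dᵢ/dₒ; combined with 1/f = 1/dₒ + 1/dᵢ this gives dₒ = f·(1 + W/h).
dₒ = 55.8 mm × (1 + 430000/32.9) = 55.8 × 13070.9088 ≈ 729356.712 mm = 729.357 m.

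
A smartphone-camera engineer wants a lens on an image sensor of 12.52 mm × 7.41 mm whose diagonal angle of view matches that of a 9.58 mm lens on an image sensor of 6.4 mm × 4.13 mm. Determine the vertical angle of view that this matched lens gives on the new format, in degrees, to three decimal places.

Sensor diagonal = √(6.4² + 4.13²) = √58.0169 ≈ 7.6169 mm.
Sensor diagonal = √(12.52² + 7.41²) = √211.6585 ≈ 14.5485 mm.
Equal diagonal AOV ⇒ f₂ = f₁ · 14.5485/7.6169 = 9.58 × 1.91003 ≈ 18.2981 mm.
Vertical AOV on the new format = 2·arctan(7.41 / (2 × 18.2981)) = 2·arctan(0.20248) ≈ 22.8930°.

22.893°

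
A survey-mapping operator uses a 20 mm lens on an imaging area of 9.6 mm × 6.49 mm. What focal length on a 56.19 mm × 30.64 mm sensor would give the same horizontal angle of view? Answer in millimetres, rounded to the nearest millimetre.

Equal angle of view means equal width/f ratio, so f₂ = f₁ · (width₂/width₁) = 20 × 56.19/9.6.
f₂ = 20 × 5.85313 ≈ 117.062 mm.

117 mm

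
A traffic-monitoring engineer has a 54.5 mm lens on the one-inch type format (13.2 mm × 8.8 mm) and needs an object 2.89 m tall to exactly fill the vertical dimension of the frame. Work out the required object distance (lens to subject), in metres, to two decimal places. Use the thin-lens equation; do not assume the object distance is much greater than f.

W: 2.89 m = 2890 mm.
Magnification m = h/W = dᵢ/dₒ; combined with 1/f = 1/dₒ + 1/dᵢ this gives dₒ = f·(1 + W/h).
dₒ = 54.5 mm × (1 + 2890/8.8) = 54.5 × 329.4091 ≈ 17952.795 mm = 17.9528 m.

17.95 m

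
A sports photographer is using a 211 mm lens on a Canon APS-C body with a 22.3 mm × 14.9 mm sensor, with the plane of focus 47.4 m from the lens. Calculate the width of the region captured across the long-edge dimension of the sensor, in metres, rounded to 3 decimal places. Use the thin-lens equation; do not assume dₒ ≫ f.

4.987 m

dₒ: 47.4 m = 47400 mm.
Similar triangles through the lens centre give W/dₒ = w/dᵢ; with 1/f = 1/dₒ + 1/dᵢ this gives W = w·(dₒ − f)/f.
W = 22.3 mm × (47400 − 211) / 211 = 22.3 × 223.6445 ≈ 4987.273 mm = 4.98727 m.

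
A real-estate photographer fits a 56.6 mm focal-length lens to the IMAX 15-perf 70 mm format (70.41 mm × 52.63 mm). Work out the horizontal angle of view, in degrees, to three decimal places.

Angle of view α = 2·arctan(w/2f) with w = 70.41 mm and f = 56.6 mm.
w/2f = 0.62200; arctan(0.62200) ≈ 31.8815°, so α ≈ 63.7629°.

63.763°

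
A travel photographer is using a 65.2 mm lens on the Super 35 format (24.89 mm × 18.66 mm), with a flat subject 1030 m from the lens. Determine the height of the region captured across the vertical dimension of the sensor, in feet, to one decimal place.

dₒ: 1030 m = 1.03e+06 mm.
Similar triangles through the lens centre give W/dₒ = h/dᵢ; with 1/f = 1/dₒ + 1/dᵢ this gives W = h·(dₒ − f)/f.
W = 18.66 mm × (1.03e+06 − 65.2) / 65.2 = 18.66 × 15796.5460 ≈ 294763.549 mm = 294763.549/304.8 ft = 967.072 ft.

967.1 ft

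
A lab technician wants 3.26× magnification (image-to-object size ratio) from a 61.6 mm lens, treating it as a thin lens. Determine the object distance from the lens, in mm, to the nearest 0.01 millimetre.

80.50 mm

With m = dᵢ/dₒ and 1/f = 1/dₒ + 1/dᵢ, substituting dᵢ = m·dₒ gives 1/f = (1 + 1/m)/dₒ, hence dₒ = f·(1 + 1/m).
dₒ = 61.6 × (1 + 1/3.26) = 61.6 × 1.30675 ≈ 80.496 mm.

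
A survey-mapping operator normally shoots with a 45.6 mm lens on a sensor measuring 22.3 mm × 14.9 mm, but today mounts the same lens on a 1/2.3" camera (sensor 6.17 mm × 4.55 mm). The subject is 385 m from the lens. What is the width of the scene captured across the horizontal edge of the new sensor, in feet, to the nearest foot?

171 ft

The focal length stays 45.6 mm; the relevant sensor dimension is now w = 6.17 mm. Object distance dₒ = 385 m = 385000 mm.
Thin-lens field width W = w·(dₒ − f)/f = 6.17 × (385000 − 45.6)/45.6 ≈ 52087.032 mm = 52087.032/304.8 ft = 170.889 ft.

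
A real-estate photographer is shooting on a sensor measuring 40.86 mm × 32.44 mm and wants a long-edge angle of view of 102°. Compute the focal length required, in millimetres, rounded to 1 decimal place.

16.5 mm

From α = 2·arctan(w/2f) we get f = w / (2·tan(α/2)).
With w = 40.86 mm and α/2 = 51°, tan(α/2) ≈ 1.23490, so f ≈ 40.86 / 2.46979 ≈ 16.5439 mm.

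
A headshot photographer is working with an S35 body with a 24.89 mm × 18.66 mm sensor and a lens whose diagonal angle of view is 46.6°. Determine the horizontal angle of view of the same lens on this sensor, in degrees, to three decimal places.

38.026°

Sensor diagonal = √(24.89² + 18.66²) = √967.7077 ≈ 31.1080 mm.
From the diagonal AOV: f = 31.1080 / (2·tan(23.3°)) = 31.1080 / 0.86134 ≈ 36.1160 mm.
Horizontal AOV = 2·arctan(24.89 / (2 × 36.1160)) = 2·arctan(0.34458) ≈ 38.0263°.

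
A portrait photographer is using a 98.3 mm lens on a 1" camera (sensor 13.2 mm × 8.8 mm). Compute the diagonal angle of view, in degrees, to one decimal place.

9.2°

Sensor diagonal = √(13.2² + 8.8²) = √251.6800 ≈ 15.8644 mm.
Angle of view α = 2·arctan(d/2f) with d = 15.8644 mm and f = 98.3 mm.
d/2f = 0.08069; arctan(0.08069) ≈ 4.6134°, so α ≈ 9.2269°.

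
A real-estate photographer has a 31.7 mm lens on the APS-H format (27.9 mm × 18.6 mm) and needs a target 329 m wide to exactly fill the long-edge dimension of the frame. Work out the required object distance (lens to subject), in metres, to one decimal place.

W: 329 m = 329000 mm.
Magnification m = w/W = dᵢ/dₒ; combined with 1/f = 1/dₒ + 1/dᵢ this gives dₒ = f·(1 + W/w).
dₒ = 31.7 mm × (1 + 329000/27.9) = 31.7 × 11793.1147 ≈ 373841.736 mm = 373.842 m.

373.8 m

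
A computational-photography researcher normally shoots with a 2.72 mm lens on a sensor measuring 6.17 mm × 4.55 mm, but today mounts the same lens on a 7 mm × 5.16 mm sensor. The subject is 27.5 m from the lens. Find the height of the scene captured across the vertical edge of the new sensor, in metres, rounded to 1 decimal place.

The focal length stays 2.72 mm; the relevant sensor dimension is now h = 5.16 mm. Object distance dₒ = 27.5 m = 27500 mm.
Thin-lens field height W = h·(dₒ − f)/f = 5.16 × (27500 − 2.72)/2.72 ≈ 52163.958 mm = 52.164 m.

52.2 m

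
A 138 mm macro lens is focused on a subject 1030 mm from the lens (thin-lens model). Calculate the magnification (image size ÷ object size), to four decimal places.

0.1547×

Thin lens: 1/f = 1/dₒ + 1/dᵢ → 1/dᵢ = 1/138 − 1/1030 = 0.0062755 mm⁻¹, so dᵢ ≈ 159.3498 mm.
Magnification m = dᵢ/dₒ = 159.3498/1030 ≈ 0.15471.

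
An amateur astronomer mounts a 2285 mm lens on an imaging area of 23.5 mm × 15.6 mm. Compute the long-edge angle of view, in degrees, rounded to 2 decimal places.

Angle of view α = 2·arctan(w/2f) with w = 23.5 mm and f = 2285 mm.
w/2f = 0.00514; arctan(0.00514) ≈ 0.2946°, so α ≈ 0.5893°.

0.59°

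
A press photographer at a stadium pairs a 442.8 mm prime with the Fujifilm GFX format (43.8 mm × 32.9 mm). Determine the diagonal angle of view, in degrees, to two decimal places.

Sensor diagonal = √(43.8² + 32.9²) = √3000.8500 ≈ 54.7800 mm.
Angle of view α = 2·arctan(d/2f) with d = 54.7800 mm and f = 442.8 mm.
d/2f = 0.06186; arctan(0.06186) ≈ 3.5396°, so α ≈ 7.0792°.

7.08°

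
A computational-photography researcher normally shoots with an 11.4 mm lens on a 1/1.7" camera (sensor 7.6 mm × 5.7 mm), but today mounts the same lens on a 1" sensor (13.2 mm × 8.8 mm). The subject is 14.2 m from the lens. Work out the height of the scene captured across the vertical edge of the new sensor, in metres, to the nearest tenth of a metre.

The focal length stays 11.4 mm; the relevant sensor dimension is now h = 8.8 mm. Object distance dₒ = 14.2 m = 14200 mm.
Thin-lens field height W = h·(dₒ − f)/f = 8.8 × (14200 − 11.4)/11.4 ≈ 10952.604 mm = 10.9526 m.

11.0 m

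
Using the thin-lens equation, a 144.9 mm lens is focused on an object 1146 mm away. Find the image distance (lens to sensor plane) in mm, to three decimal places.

165.873 mm

1/dᵢ = 1/f − 1/dₒ = 1/144.9 − 1/1146 = 0.0060287 mm⁻¹.
dᵢ = 1/0.0060287 ≈ 165.8729 mm.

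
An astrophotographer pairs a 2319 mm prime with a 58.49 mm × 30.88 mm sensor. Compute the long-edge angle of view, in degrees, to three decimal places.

1.445°

Angle of view α = 2·arctan(w/2f) with w = 58.49 mm and f = 2319 mm.
w/2f = 0.01261; arctan(0.01261) ≈ 0.7225°, so α ≈ 1.4450°.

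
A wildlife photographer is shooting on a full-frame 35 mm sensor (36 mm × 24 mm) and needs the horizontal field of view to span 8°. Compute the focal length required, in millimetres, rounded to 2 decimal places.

From α = 2·arctan(w/2f) we get f = w / (2·tan(α/2)).
With w = 36 mm and α/2 = 4°, tan(α/2) ≈ 0.06993, so f ≈ 36 / 0.13985 ≈ 257.4120 mm.

257.41 mm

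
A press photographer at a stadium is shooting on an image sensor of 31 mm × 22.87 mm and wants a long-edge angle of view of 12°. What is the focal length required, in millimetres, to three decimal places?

From α = 2·arctan(w/2f) we get f = w / (2·tan(α/2)).
With w = 31 mm and α/2 = 6°, tan(α/2) ≈ 0.10510, so f ≈ 31 / 0.21021 ≈ 147.4726 mm.

147.473 mm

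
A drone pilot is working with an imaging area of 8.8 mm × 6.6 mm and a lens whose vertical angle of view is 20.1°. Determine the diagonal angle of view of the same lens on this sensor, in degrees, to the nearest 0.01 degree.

32.91°

From the vertical AOV: f = 6.6 / (2·tan(10.05°)) = 6.6 / 0.35445 ≈ 18.6202 mm.
Sensor diagonal = √(8.8² + 6.6²) = √121.0000 ≈ 11.0000 mm.
Diagonal AOV = 2·arctan(11.0000 / (2 × 18.6202)) = 2·arctan(0.29538) ≈ 32.9120°.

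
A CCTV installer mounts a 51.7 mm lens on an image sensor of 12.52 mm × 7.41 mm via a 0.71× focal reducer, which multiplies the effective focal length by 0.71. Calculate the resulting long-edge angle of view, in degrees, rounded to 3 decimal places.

19.356°

Effective focal length f = 51.7 × 0.71 = 36.707 mm.
α = 2·arctan(12.52 / (2 × 36.707)) = 2·arctan(0.17054) ≈ 19.3562°.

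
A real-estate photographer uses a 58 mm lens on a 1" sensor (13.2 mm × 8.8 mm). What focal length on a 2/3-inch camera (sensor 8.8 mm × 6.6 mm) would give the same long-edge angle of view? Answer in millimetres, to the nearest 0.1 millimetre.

Equal angle of view means equal width/f ratio, so f₂ = f₁ · (width₂/width₁) = 58 × 8.8/13.2.
f₂ = 58 × 0.66667 ≈ 38.667 mm.

38.7 mm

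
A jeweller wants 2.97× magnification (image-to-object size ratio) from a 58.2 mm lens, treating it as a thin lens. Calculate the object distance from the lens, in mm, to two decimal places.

77.80 mm

With m = dᵢ/dₒ and 1/f = 1/dₒ + 1/dᵢ, substituting dᵢ = m·dₒ gives 1/f = (1 + 1/m)/dₒ, hence dₒ = f·(1 + 1/m).
dₒ = 58.2 × (1 + 1/2.97) = 58.2 × 1.33670 ≈ 77.796 mm.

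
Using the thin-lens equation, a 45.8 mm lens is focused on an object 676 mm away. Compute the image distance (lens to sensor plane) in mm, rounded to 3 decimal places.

1/dᵢ = 1/f − 1/dₒ = 1/45.8 − 1/676 = 0.0203548 mm⁻¹.
dᵢ = 1/0.0203548 ≈ 49.1285 mm.

49.129 mm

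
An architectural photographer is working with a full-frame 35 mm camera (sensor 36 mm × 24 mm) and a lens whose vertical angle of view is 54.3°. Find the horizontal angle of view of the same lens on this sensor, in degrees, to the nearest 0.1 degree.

From the vertical AOV: f = 24 / (2·tan(27.15°)) = 24 / 1.02566 ≈ 23.3997 mm.
Horizontal AOV = 2·arctan(36 / (2 × 23.3997)) = 2·arctan(0.76924) ≈ 75.1379°.

75.1°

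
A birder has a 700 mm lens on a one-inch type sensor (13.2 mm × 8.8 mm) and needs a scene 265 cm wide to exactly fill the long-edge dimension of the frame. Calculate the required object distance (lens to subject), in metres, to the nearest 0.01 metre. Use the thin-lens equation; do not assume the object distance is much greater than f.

W: 265 cm = 2650 mm.
Magnification m = w/W = dᵢ/dₒ; combined with 1/f = 1/dₒ + 1/dᵢ this gives dₒ = f·(1 + W/w).
dₒ = 700 mm × (1 + 2650/13.2) = 700 × 201.7576 ≈ 141230.303 mm = 141.23 m.

141.23 m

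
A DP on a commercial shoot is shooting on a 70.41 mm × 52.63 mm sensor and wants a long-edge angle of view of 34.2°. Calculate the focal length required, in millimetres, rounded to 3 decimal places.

114.436 mm

From α = 2·arctan(w/2f) we get f = w / (2·tan(α/2)).
With w = 70.41 mm and α/2 = 17.1°, tan(α/2) ≈ 0.30764, so f ≈ 70.41 / 0.61528 ≈ 114.4356 mm.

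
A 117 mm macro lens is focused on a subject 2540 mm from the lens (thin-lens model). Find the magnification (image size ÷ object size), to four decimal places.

0.0483×

Thin lens: 1/f = 1/dₒ + 1/dᵢ → 1/dᵢ = 1/117 − 1/2540 = 0.0081533 mm⁻¹, so dᵢ ≈ 122.6496 mm.
Magnification m = dᵢ/dₒ = 122.6496/2540 ≈ 0.04829.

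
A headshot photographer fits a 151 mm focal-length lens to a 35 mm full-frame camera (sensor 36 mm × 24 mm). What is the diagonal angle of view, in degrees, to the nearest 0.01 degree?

Sensor diagonal = √(36² + 24²) = √1872.0000 ≈ 43.2666 mm.
Angle of view α = 2·arctan(d/2f) with d = 43.2666 mm and f = 151 mm.
d/2f = 0.14327; arctan(0.14327) ≈ 8.1531°, so α ≈ 16.3062°.

16.31°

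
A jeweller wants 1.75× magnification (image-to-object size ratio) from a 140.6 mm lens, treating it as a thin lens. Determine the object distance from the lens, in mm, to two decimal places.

220.94 mm

With m = dᵢ/dₒ and 1/f = 1/dₒ + 1/dᵢ, substituting dᵢ = m·dₒ gives 1/f = (1 + 1/m)/dₒ, hence dₒ = f·(1 + 1/m).
dₒ = 140.6 × (1 + 1/1.75) = 140.6 × 1.57143 ≈ 220.943 mm.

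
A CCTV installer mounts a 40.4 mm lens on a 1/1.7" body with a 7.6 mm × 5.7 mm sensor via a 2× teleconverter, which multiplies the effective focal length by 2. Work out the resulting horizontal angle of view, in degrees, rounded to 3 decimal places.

Effective focal length f = 40.4 × 2 = 80.8 mm.
α = 2·arctan(7.6 / (2 × 80.8)) = 2·arctan(0.04703) ≈ 5.3852°.

5.385°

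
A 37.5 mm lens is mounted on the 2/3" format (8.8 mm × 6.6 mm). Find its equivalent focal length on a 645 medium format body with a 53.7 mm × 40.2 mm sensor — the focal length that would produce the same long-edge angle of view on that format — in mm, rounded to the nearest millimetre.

229 mm

Equal angle of view means equal width/f ratio, so f₂ = f₁ · (width₂/width₁) = 37.5 × 53.7/8.8.
f₂ = 37.5 × 6.10227 ≈ 228.835 mm.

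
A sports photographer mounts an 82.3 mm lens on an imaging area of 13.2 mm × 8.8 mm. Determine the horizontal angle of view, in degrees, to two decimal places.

9.17°

Angle of view α = 2·arctan(w/2f) with w = 13.2 mm and f = 82.3 mm.
w/2f = 0.08019; arctan(0.08019) ≈ 4.5850°, so α ≈ 9.1700°.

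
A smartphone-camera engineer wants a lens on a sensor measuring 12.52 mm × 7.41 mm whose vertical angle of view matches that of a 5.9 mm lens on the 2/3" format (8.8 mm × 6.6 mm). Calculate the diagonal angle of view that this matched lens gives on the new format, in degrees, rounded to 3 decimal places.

95.357°

Equal vertical AOV ⇒ f₂ = f₁ · 7.41/6.6 = 5.9 × 1.12273 ≈ 6.6241 mm.
Sensor diagonal = √(12.52² + 7.41²) = √211.6585 ≈ 14.5485 mm.
Diagonal AOV on the new format = 2·arctan(14.5485 / (2 × 6.6241)) = 2·arctan(1.09815) ≈ 95.3566°.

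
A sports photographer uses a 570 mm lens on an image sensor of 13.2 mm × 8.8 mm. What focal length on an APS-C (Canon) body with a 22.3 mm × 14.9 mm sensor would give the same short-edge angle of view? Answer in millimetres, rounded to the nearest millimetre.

Equal angle of view means equal height/f ratio, so f₂ = f₁ · (height₂/height₁) = 570 × 14.9/8.8.
f₂ = 570 × 1.69318 ≈ 965.114 mm.

965 mm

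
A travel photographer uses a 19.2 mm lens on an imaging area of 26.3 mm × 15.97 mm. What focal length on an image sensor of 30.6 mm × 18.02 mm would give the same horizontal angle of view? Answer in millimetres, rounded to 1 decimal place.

22.3 mm

Equal angle of view means equal width/f ratio, so f₂ = f₁ · (width₂/width₁) = 19.2 × 30.6/26.3.
f₂ = 19.2 × 1.16350 ≈ 22.339 mm.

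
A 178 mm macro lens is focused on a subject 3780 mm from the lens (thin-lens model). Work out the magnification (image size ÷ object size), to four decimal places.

0.0494×

Thin lens: 1/f = 1/dₒ + 1/dᵢ → 1/dᵢ = 1/178 − 1/3780 = 0.0053534 mm⁻¹, so dᵢ ≈ 186.7962 mm.
Magnification m = dᵢ/dₒ = 186.7962/3780 ≈ 0.04942.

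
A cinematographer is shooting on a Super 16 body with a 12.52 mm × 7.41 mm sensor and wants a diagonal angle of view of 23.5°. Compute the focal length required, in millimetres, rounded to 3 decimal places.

34.972 mm

Sensor diagonal = √(12.52² + 7.41²) = √211.6585 ≈ 14.5485 mm.
From α = 2·arctan(d/2f) we get f = d / (2·tan(α/2)).
With d = 14.5485 mm and α/2 = 11.75°, tan(α/2) ≈ 0.20800, so f ≈ 14.5485 / 0.41600 ≈ 34.9723 mm.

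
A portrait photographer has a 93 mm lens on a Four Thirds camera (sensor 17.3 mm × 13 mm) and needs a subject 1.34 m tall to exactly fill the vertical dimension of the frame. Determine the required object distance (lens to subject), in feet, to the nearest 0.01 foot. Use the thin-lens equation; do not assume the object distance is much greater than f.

31.76 ft

W: 1.34 m = 1340 mm.
Magnification m = h/W = dᵢ/dₒ; combined with 1/f = 1/dₒ + 1/dᵢ this gives dₒ = f·(1 + W/h).
dₒ = 93 mm × (1 + 1340/13) = 93 × 104.0769 ≈ 9679.154 mm = 9679.154/304.8 ft = 31.7558 ft.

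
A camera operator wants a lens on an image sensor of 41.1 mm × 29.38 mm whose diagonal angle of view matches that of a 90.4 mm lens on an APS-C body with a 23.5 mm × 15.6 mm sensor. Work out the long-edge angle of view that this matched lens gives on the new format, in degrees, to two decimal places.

Sensor diagonal = √(23.5² + 15.6²) = √795.6100 ≈ 28.2066 mm.
Sensor diagonal = √(41.1² + 29.38²) = √2552.3944 ≈ 50.5212 mm.
Equal diagonal AOV ⇒ f₂ = f₁ · 50.5212/28.2066 = 90.4 × 1.79112 ≈ 161.9169 mm.
Long-edge AOV on the new format = 2·arctan(41.1 / (2 × 161.9169)) = 2·arctan(0.12692) ≈ 14.4663°.

14.47°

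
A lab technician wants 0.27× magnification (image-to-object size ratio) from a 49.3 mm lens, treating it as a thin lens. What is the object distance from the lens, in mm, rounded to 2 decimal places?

231.89 mm

With m = dᵢ/dₒ and 1/f = 1/dₒ + 1/dᵢ, substituting dᵢ = m·dₒ gives 1/f = (1 + 1/m)/dₒ, hence dₒ = f·(1 + 1/m).
dₒ = 49.3 × (1 + 1/0.27) = 49.3 × 4.70370 ≈ 231.893 mm.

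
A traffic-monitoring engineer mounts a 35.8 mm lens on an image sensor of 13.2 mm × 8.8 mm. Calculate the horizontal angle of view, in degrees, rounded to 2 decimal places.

Angle of view α = 2·arctan(w/2f) with w = 13.2 mm and f = 35.8 mm.
w/2f = 0.18436; arctan(0.18436) ≈ 10.4456°, so α ≈ 20.8912°.

20.89°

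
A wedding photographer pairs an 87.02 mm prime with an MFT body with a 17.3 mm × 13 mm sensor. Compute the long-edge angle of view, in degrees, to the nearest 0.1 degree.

11.4°

Angle of view α = 2·arctan(w/2f) with w = 17.3 mm and f = 87.02 mm.
w/2f = 0.09940; arctan(0.09940) ≈ 5.6767°, so α ≈ 11.3534°.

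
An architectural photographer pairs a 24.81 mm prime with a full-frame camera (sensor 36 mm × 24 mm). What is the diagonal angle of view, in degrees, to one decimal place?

82.2°

Sensor diagonal = √(36² + 24²) = √1872.0000 ≈ 43.2666 mm.
Angle of view α = 2·arctan(d/2f) with d = 43.2666 mm and f = 24.81 mm.
d/2f = 0.87196; arctan(0.87196) ≈ 41.0871°, so α ≈ 82.1742°.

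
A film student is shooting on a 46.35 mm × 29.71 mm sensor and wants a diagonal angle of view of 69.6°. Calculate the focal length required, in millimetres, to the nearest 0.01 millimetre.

39.61 mm

Sensor diagonal = √(46.35² + 29.71²) = √3031.0066 ≈ 55.0546 mm.
From α = 2·arctan(d/2f) we get f = d / (2·tan(α/2)).
With d = 55.0546 mm and α/2 = 34.8°, tan(α/2) ≈ 0.69502, so f ≈ 55.0546 / 1.39004 ≈ 39.6066 mm.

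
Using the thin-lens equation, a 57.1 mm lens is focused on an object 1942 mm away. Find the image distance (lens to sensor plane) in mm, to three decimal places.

1/dᵢ = 1/f − 1/dₒ = 1/57.1 − 1/1942 = 0.0169982 mm⁻¹.
dᵢ = 1/0.0169982 ≈ 58.8298 mm.

58.830 mm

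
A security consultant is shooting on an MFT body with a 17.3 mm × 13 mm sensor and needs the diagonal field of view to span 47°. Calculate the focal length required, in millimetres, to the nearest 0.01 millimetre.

Sensor diagonal = √(17.3² + 13²) = √468.2900 ≈ 21.6400 mm.
From α = 2·arctan(d/2f) we get f = d / (2·tan(α/2)).
With d = 21.6400 mm and α/2 = 23.5°, tan(α/2) ≈ 0.43481, so f ≈ 21.6400 / 0.86962 ≈ 24.8843 mm.

24.88 mm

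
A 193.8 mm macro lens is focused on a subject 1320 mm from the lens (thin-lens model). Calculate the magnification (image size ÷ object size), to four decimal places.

0.1721×

Thin lens: 1/f = 1/dₒ + 1/dᵢ → 1/dᵢ = 1/193.8 − 1/1320 = 0.0044024 mm⁻¹, so dᵢ ≈ 227.1497 mm.
Magnification m = dᵢ/dₒ = 227.1497/1320 ≈ 0.17208.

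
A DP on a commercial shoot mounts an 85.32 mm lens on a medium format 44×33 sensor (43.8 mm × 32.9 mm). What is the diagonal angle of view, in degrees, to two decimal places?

35.60°

Sensor diagonal = √(43.8² + 32.9²) = √3000.8500 ≈ 54.7800 mm.
Angle of view α = 2·arctan(d/2f) with d = 54.7800 mm and f = 85.32 mm.
d/2f = 0.32103; arctan(0.32103) ≈ 17.7980°, so α ≈ 35.5960°.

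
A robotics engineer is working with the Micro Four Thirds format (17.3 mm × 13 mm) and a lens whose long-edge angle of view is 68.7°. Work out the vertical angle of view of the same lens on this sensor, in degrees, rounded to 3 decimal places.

From the long-edge AOV: f = 17.3 / (2·tan(34.35°)) = 17.3 / 1.36687 ≈ 12.6567 mm.
Vertical AOV = 2·arctan(13 / (2 × 12.6567)) = 2·arctan(0.51356) ≈ 54.3667°.

54.367°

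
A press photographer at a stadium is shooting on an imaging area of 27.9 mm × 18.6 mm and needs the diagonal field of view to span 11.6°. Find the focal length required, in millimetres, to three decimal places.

Sensor diagonal = √(27.9² + 18.6²) = √1124.3700 ≈ 33.5316 mm.
From α = 2·arctan(d/2f) we get f = d / (2·tan(α/2)).
With d = 33.5316 mm and α/2 = 5.8°, tan(α/2) ≈ 0.10158, so f ≈ 33.5316 / 0.20315 ≈ 165.0564 mm.

165.056 mm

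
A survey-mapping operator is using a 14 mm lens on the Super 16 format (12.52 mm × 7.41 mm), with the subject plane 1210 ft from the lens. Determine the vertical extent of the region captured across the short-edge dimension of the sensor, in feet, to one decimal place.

640.4 ft

dₒ: 1210 ft × 304.8 mm/ft = 368807.99 mm.
Similar triangles through the lens centre give W/dₒ = h/dᵢ; with 1/f = 1/dₒ + 1/dᵢ this gives W = h·(dₒ − f)/f.
W = 7.41 mm × (368808 − 14) / 14 = 7.41 × 26342.4277 ≈ 195197.389 mm = 195197.389/304.8 ft = 640.411 ft.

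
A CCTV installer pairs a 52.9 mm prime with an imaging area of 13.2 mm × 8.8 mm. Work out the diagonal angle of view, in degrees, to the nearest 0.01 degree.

17.06°

Sensor diagonal = √(13.2² + 8.8²) = √251.6800 ≈ 15.8644 mm.
Angle of view α = 2·arctan(d/2f) with d = 15.8644 mm and f = 52.9 mm.
d/2f = 0.14995; arctan(0.14995) ≈ 8.5278°, so α ≈ 17.0556°.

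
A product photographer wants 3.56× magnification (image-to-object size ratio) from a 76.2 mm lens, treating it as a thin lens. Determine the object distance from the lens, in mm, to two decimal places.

With m = dᵢ/dₒ and 1/f = 1/dₒ + 1/dᵢ, substituting dᵢ = m·dₒ gives 1/f = (1 + 1/m)/dₒ, hence dₒ = f·(1 + 1/m).
dₒ = 76.2 × (1 + 1/3.56) = 76.2 × 1.28090 ≈ 97.604 mm.

97.60 mm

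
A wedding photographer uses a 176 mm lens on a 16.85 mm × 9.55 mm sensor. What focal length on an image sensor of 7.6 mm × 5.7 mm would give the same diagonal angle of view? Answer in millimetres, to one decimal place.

Sensor diagonal = √(16.85² + 9.55²) = √375.1250 ≈ 19.3681 mm.
Sensor diagonal = √(7.6² + 5.7²) = √90.2500 ≈ 9.5000 mm.
Equal angle of view means equal diagonal/f ratio, so f₂ = f₁ · (diagonal₂/diagonal₁) = 176 × 9.5000/19.3681.
f₂ = 176 × 0.49050 ≈ 86.327 mm.

86.3 mm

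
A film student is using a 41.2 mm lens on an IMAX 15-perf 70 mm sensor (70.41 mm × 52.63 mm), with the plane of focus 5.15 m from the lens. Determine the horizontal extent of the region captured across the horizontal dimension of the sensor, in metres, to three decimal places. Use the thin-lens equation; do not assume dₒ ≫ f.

8.731 m

dₒ: 5.15 m = 5150 mm.
Similar triangles through the lens centre give W/dₒ = w/dᵢ; with 1/f = 1/dₒ + 1/dᵢ this gives W = w·(dₒ − f)/f.
W = 70.41 mm × (5150 − 41.2) / 41.2 = 70.41 × 124.0000 ≈ 8730.840 mm = 8.73084 m.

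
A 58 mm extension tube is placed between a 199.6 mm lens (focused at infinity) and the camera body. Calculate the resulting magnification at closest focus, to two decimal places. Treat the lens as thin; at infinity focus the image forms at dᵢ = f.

The tube moves the image plane from f to f + e, so dᵢ = 199.6 + 58 = 257.6 mm. Focus is achieved when 1/f = 1/dₒ + 1/dᵢ, giving dₒ = 1/(1/f − 1/(f+e)).
Magnification m = dᵢ/dₒ = (f+e)·(1/f − 1/(f+e)) = e/f = 58/199.6 ≈ 0.2906.

0.29×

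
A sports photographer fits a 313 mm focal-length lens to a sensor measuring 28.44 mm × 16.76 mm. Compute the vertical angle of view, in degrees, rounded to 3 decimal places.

3.067°

Angle of view α = 2·arctan(h/2f) with h = 16.76 mm and f = 313 mm.
h/2f = 0.02677; arctan(0.02677) ≈ 1.5336°, so α ≈ 3.0672°.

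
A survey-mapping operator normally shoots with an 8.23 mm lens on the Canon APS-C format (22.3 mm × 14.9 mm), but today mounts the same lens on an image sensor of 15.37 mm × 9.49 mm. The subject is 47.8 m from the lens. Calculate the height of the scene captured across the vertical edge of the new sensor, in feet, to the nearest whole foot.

The focal length stays 8.23 mm; the relevant sensor dimension is now h = 9.49 mm. Object distance dₒ = 47.8 m = 47800 mm.
Thin-lens field height W = h·(dₒ − f)/f = 9.49 × (47800 − 8.23)/8.23 ≈ 55108.614 mm = 55108.614/304.8 ft = 180.803 ft.

181 ft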